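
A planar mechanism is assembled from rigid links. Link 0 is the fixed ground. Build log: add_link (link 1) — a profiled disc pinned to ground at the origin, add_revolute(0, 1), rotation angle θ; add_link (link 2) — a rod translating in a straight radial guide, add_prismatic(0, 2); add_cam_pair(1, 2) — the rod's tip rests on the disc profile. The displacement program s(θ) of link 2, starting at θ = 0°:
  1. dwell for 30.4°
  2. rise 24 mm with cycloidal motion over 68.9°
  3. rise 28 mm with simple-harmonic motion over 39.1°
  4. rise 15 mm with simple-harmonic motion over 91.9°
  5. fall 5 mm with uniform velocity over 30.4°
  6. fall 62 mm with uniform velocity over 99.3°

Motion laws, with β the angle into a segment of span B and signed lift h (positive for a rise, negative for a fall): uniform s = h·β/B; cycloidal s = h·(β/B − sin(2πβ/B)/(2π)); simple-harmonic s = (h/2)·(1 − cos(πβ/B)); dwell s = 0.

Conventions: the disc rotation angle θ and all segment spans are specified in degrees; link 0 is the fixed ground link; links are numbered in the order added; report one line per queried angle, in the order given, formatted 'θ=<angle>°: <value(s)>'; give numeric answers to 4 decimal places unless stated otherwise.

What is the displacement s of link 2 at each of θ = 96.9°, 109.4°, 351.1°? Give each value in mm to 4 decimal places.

seg 1 [0°–30.4°] dwell: s stays 0.0000
seg 2 [30.4°–99.3°] cycloidal, h=24: θ=96.9° here. β=66.5, B=68.9. 24·(0.9652 − sin(2π·0.9652)/(2π)) = 23.9933 → s = 23.9933
seg 2 [30.4°–99.3°] cycloidal, h=24: full span → s += 24 → s = 24.0000
seg 3 [99.3°–138.4°] simple-harmonic, h=28: θ=109.4° here. β=10.1, B=39.1. 28/2·(1 − cos(π·0.2583)) = 4.3624 → s = 28.3624
seg 3 [99.3°–138.4°] simple-harmonic, h=28: full span → s += 28 → s = 52.0000
seg 4 [138.4°–230.3°] simple-harmonic, h=15: full span → s += 15 → s = 67.0000
seg 5 [230.3°–260.7°] uniform, h=-5: full span → s += -5 → s = 62.0000
seg 6 [260.7°–360°] uniform, h=-62: θ=351.1° here. β=90.4, B=99.3. -62·90.4/99.3 = -56.4431 → s = 5.5569

θ=96.9°: 23.9933
θ=109.4°: 28.3624
θ=351.1°: 5.5569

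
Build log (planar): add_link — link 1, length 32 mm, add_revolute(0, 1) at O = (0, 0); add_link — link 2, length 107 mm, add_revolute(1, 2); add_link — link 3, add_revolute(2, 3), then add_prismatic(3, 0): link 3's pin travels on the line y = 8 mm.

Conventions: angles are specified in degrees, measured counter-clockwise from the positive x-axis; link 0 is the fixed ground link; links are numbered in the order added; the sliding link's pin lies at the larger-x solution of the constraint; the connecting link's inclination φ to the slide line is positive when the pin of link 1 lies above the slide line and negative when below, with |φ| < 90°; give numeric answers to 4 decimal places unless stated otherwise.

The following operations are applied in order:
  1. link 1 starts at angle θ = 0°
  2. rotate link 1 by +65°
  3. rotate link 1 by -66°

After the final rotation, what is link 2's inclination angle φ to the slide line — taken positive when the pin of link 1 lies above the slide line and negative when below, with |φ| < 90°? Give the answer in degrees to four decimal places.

geometry: r = 32 mm, L = 107 mm, e = 8 mm; θ starts at 0°
rotate link 1 by +65°: θ ← 0° +65° = 65°
rotate link 1 by -66°: θ ← 65° -66° = -1°
h = r sin θ − e = -0.558477 − 8 = -8.558477
sin φ = h / L = -8.558477 / 107 = -0.07998577
φ = arcsin(-0.07998577) = -4.587748°

-4.5877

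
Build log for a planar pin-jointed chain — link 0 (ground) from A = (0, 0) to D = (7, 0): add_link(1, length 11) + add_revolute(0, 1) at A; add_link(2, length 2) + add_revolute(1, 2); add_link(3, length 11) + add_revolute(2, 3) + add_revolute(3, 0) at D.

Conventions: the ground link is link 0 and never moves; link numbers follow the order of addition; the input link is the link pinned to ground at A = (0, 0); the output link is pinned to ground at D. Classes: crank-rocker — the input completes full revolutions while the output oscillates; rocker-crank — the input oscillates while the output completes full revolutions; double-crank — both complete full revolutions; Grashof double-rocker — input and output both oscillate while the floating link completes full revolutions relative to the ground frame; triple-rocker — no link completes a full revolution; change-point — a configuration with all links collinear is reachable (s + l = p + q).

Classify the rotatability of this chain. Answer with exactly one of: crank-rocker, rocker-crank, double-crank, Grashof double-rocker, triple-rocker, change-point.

lengths: ground=7, input=11, coupler=2, output=11
sorted: s=2 (shortest), l=11 (longest), p+q=18
s + l = 13 vs p + q = 18
s + l < p + q (Grashof) with shortest = coupler link → Grashof double-rocker

Grashof double-rocker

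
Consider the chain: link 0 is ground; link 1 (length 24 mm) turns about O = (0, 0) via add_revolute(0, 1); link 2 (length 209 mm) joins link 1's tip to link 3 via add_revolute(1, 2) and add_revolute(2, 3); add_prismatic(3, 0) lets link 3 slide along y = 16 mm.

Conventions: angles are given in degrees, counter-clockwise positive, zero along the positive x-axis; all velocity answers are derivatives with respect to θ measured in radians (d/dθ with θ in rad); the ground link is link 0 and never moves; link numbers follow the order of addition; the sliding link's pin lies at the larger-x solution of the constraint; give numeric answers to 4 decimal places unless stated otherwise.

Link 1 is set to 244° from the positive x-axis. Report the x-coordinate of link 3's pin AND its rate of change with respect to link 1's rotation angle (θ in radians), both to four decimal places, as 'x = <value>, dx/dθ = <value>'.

geometry: r = 24 mm, L = 209 mm, e = 16 mm
crank pin P = (r cos θ, r sin θ) = (-10.520908, -21.571057)
h = r sin θ − e = -21.571057 − 16 = -37.571057
x = r cos θ + √(L² − h²) = -10.520908 + 205.595272 = 195.074364
dx/dθ = −r sin θ − h·r cos θ/√(L² − h²) (θ in radians; h = -37.571057) = 19.648437

x = 195.0744, dx/dθ = 19.6484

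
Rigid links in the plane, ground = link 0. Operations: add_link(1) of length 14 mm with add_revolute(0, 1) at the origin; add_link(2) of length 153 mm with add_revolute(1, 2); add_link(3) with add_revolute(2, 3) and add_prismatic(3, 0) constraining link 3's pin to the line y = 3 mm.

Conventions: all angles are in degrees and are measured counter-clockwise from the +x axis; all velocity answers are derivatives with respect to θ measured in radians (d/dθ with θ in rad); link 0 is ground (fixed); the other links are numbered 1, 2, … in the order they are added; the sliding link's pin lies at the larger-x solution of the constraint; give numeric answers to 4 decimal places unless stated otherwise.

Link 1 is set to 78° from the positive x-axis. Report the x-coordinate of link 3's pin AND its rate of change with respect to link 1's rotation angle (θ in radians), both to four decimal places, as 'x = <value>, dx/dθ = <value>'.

geometry: r = 14 mm, L = 153 mm, e = 3 mm
crank pin P = (r cos θ, r sin θ) = (2.910764, 13.694066)
h = r sin θ − e = 13.694066 − 3 = 10.694066
x = r cos θ + √(L² − h²) = 2.910764 + 152.625807 = 155.536571
dx/dθ = −r sin θ − h·r cos θ/√(L² − h²) (θ in radians; h = 10.694066) = -13.898016

x = 155.5366, dx/dθ = -13.8980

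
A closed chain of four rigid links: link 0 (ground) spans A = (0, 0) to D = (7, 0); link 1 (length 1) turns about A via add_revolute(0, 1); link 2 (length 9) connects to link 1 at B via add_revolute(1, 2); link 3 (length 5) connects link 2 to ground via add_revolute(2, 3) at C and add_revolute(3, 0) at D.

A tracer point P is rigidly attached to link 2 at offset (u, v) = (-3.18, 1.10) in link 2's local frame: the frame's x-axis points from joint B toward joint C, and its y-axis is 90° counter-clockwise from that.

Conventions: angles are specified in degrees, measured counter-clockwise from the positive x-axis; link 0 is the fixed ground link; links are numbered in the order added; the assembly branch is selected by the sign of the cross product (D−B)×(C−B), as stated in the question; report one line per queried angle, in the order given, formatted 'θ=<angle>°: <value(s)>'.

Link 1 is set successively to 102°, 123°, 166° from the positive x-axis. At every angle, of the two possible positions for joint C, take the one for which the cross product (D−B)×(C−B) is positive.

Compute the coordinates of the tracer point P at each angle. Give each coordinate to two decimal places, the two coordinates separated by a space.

A=(0,0), D=(7.00,0)
θ=102°: B = A + 1.00·(cos102°, sin102°) = (-0.2079, 0.9781)
θ=102°: |BD| = 7.2740
θ=102°: circle(B,9.00) ∩ circle(D,5.00): a=7.4863, h=4.9955
θ=102°:   candidates: C₊=(7.8822,4.9216) cross=36.337; C₋=(6.5387,-4.9787) cross=-36.337
θ=102°:   branch + wants cross > 0 → take C=(7.8822,4.9216) (cross=36.337)
θ=102°: ex = (C−B)/|BC| = (0.8989,0.4382); ey = (-0.4382,0.8989)
θ=102°: P = B + -3.18·ex + 1.10·ey = (-3.5484,0.5736)
θ=123°: B = A + 1.00·(cos123°, sin123°) = (-0.5446, 0.8387)
θ=123°: |BD| = 7.5911
θ=123°: circle(B,9.00) ∩ circle(D,5.00): a=7.4841, h=4.9989
θ=123°:   candidates: C₊=(7.4459,4.9801) cross=37.947; C₋=(6.3413,-4.9564) cross=-37.947
θ=123°:   branch + wants cross > 0 → take C=(7.4459,4.9801) (cross=37.947)
θ=123°: ex = (C−B)/|BC| = (0.8878,0.4602); ey = (-0.4602,0.8878)
θ=123°: P = B + -3.18·ex + 1.10·ey = (-3.8741,0.3520)
θ=166°: B = A + 1.00·(cos166°, sin166°) = (-0.9703, 0.2419)
θ=166°: |BD| = 7.9740
θ=166°: circle(B,9.00) ∩ circle(D,5.00): a=7.4984, h=4.9773
θ=166°:   candidates: C₊=(6.6757,4.9895) cross=39.689; C₋=(6.3737,-4.9606) cross=-39.689
θ=166°:   branch + wants cross > 0 → take C=(6.6757,4.9895) (cross=39.689)
θ=166°: ex = (C−B)/|BC| = (0.8496,0.5275); ey = (-0.5275,0.8496)
θ=166°: P = B + -3.18·ex + 1.10·ey = (-4.2521,-0.5010)

θ=102°: -3.55 0.57
θ=123°: -3.87 0.35
θ=166°: -4.25 -0.50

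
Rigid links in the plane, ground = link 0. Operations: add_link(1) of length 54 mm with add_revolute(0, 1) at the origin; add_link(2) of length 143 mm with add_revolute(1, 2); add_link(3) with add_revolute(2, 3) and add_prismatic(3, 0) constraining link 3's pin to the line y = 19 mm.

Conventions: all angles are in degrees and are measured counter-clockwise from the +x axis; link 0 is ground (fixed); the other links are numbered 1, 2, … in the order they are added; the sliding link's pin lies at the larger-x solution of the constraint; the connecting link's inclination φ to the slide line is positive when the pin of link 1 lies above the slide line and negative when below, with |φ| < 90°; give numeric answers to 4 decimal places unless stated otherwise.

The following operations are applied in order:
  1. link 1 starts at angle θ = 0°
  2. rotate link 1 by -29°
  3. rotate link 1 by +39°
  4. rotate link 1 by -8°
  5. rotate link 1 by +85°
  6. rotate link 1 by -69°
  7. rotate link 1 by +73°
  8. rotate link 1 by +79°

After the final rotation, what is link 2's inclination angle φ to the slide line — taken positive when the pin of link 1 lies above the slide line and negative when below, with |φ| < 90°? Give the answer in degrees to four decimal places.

geometry: r = 54 mm, L = 143 mm, e = 19 mm; θ starts at 0°
rotate link 1 by -29°: θ ← 0° -29° = -29°
rotate link 1 by +39°: θ ← -29° +39° = 10°
rotate link 1 by -8°: θ ← 10° -8° = 2°
rotate link 1 by +85°: θ ← 2° +85° = 87°
rotate link 1 by -69°: θ ← 87° -69° = 18°
rotate link 1 by +73°: θ ← 18° +73° = 91°
rotate link 1 by +79°: θ ← 91° +79° = 170°
h = r sin θ − e = 9.377002 − 19 = -9.622998
sin φ = h / L = -9.622998 / 143 = -0.06729370
φ = arcsin(-0.06729370) = -3.858561°

-3.8586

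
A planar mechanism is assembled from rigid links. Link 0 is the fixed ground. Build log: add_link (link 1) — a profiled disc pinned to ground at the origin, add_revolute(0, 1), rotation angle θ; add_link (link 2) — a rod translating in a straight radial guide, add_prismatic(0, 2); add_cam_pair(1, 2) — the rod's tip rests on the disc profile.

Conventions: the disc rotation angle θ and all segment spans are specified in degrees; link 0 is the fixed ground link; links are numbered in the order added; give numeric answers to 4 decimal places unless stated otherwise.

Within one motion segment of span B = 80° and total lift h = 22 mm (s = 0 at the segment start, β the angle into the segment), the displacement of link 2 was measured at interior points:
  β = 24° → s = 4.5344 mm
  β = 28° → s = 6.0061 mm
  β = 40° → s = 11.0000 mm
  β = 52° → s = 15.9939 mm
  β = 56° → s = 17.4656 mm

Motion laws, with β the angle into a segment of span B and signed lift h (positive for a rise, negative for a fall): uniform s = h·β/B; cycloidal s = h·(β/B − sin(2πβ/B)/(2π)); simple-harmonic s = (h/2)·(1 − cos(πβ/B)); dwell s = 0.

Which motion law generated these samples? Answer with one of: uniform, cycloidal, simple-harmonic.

candidates at β/B = r: uniform s = h·r (linear in β); cycloidal s = h·(r − sin(2πr)/(2π)); simple-harmonic s = (h/2)(1 − cos(πr))
β=24°: printed 4.5344 | uniform 6.6000, cycloidal 3.2700, simple-harmonic 4.5344
β=28°: printed 6.0061 | uniform 7.7000, cycloidal 4.8673, simple-harmonic 6.0061
β=40°: printed 11.0000 | uniform 11.0000, cycloidal 11.0000, simple-harmonic 11.0000
β=52°: printed 15.9939 | uniform 14.3000, cycloidal 17.1327, simple-harmonic 15.9939
β=56°: printed 17.4656 | uniform 15.4000, cycloidal 18.7300, simple-harmonic 17.4656
only one law matches every sample → simple-harmonic

simple-harmonic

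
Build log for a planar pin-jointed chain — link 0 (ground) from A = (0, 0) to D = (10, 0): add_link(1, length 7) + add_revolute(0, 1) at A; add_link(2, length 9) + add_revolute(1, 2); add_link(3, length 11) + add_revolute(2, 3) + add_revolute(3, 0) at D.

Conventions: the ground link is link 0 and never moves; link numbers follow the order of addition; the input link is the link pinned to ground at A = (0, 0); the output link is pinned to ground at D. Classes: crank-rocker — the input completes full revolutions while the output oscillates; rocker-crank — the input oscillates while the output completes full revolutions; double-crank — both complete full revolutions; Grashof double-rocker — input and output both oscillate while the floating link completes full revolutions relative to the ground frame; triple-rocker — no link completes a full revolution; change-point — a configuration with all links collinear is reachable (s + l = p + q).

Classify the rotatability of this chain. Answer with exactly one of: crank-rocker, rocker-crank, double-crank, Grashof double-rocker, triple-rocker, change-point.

lengths: ground=10, input=7, coupler=9, output=11
sorted: s=7 (shortest), l=11 (longest), p+q=19
s + l = 18 vs p + q = 19
s + l < p + q (Grashof) with shortest = input link → crank-rocker

crank-rocker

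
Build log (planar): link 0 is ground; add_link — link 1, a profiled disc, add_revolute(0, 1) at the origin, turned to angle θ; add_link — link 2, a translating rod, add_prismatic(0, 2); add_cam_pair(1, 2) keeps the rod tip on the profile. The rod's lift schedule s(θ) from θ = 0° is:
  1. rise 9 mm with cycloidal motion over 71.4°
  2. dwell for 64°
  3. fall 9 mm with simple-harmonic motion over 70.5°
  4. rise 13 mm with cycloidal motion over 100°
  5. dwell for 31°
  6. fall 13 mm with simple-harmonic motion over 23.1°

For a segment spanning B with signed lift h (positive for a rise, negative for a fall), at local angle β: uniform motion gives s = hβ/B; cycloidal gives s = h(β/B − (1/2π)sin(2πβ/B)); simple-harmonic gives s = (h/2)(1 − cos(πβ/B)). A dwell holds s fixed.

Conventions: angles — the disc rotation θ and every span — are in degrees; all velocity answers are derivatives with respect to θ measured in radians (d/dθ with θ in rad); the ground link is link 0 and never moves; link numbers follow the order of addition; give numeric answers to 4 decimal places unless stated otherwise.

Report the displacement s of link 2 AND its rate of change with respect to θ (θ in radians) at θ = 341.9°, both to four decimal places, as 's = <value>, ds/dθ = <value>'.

seg 1 [0°–71.4°] cycloidal, h=9: full span → s += 9 → s = 9.0000
seg 2 [71.4°–135.4°] dwell: s stays 9.0000
seg 3 [135.4°–205.9°] simple-harmonic, h=-9: full span → s += -9 → s = 0.0000
seg 4 [205.9°–305.9°] cycloidal, h=13: full span → s += 13 → s = 13.0000
seg 5 [305.9°–336.9°] dwell: s stays 13.0000
seg 6 [336.9°–360°] simple-harmonic, h=-13: θ=341.9° here. β=5, B=23.1. -13/2·(1 − cos(π·0.2165)) = -1.4458 → s = 11.5542
velocity in seg [336.9°–360°] (simple-harmonic), θ in radians: β = 5° = 0.0873 rad, B = 23.1° = 0.4032 rad; ds/dθ = (πh/(2B)) sin(πβ/B) = (π·(-13)/(2·0.4032)) sin(π·0.2165) = -31.847896 mm/rad

s = 11.5542, ds/dθ = -31.8479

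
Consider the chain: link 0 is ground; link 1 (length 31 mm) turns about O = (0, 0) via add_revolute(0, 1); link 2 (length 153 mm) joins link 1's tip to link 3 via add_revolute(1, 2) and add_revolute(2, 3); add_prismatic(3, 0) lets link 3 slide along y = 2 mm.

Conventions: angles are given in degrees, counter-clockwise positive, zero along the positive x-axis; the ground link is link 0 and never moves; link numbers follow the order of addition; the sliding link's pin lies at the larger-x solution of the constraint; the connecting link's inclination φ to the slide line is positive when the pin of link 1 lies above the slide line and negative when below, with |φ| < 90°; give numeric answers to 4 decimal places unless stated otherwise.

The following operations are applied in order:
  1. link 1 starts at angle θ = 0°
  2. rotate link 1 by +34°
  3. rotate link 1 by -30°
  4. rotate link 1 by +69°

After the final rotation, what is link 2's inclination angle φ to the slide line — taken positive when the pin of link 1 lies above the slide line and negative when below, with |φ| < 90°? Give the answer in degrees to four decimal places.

geometry: r = 31 mm, L = 153 mm, e = 2 mm; θ starts at 0°
rotate link 1 by +34°: θ ← 0° +34° = 34°
rotate link 1 by -30°: θ ← 34° -30° = 4°
rotate link 1 by +69°: θ ← 4° +69° = 73°
h = r sin θ − e = 29.645447 − 2 = 27.645447
sin φ = h / L = 27.645447 / 153 = 0.18068920
φ = arcsin(0.18068920) = 10.409906°

10.4099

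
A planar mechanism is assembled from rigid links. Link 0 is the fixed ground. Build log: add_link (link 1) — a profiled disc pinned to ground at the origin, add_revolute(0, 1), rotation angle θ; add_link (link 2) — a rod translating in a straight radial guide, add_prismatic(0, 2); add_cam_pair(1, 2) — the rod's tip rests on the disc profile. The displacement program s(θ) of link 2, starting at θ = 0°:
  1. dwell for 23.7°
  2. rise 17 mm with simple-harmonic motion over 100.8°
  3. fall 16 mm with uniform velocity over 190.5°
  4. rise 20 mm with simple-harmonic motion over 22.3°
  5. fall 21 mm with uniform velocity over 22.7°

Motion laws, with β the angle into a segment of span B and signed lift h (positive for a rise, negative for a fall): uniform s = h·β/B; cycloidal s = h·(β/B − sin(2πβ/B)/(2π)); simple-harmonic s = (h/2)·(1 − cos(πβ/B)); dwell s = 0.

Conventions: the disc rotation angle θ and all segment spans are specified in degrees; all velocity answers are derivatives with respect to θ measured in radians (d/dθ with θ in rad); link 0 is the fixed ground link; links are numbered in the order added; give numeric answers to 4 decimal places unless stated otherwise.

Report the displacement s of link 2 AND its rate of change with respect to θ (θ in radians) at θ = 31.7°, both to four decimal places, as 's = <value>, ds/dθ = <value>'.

seg 1 [0°–23.7°] dwell: s stays 0.0000
seg 2 [23.7°–124.5°] simple-harmonic, h=17: θ=31.7° here. β=8, B=100.8. 17/2·(1 − cos(π·0.0794)) = 0.2628 → s = 0.2628
velocity in seg [23.7°–124.5°] (simple-harmonic), θ in radians: β = 8° = 0.1396 rad, B = 100.8° = 1.7593 rad; ds/dθ = (πh/(2B)) sin(πβ/B) = (π·17/(2·1.7593)) sin(π·0.0794) = 3.745425 mm/rad

s = 0.2628, ds/dθ = 3.7454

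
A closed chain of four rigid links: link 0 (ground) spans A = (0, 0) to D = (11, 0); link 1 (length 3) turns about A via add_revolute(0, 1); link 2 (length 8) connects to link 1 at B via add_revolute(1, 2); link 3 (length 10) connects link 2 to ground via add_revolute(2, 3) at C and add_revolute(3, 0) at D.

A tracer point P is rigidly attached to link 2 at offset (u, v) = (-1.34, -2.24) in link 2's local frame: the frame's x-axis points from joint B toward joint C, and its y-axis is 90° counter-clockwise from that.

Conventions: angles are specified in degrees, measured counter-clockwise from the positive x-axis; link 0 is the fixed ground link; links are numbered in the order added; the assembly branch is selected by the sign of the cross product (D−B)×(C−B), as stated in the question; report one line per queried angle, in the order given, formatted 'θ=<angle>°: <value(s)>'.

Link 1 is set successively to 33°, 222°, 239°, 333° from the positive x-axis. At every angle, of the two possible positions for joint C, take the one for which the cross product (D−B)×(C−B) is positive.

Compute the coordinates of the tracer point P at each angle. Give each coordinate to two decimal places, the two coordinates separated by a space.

A=(0,0), D=(11.00,0)
θ=33°: B = A + 3.00·(cos33°, sin33°) = (2.5160, 1.6339)
θ=33°: |BD| = 8.6399
θ=33°: circle(B,8.00) ∩ circle(D,10.00): a=2.2366, h=7.6810
θ=33°:   candidates: C₊=(6.1648,8.7533) cross=66.363; C₋=(3.2597,-6.3314) cross=-66.363
θ=33°:   branch + wants cross > 0 → take C=(6.1648,8.7533) (cross=66.363)
θ=33°: ex = (C−B)/|BC| = (0.4561,0.8899); ey = (-0.8899,0.4561)
θ=33°: P = B + -1.34·ex + -2.24·ey = (3.8983,-0.5803)
θ=222°: B = A + 3.00·(cos222°, sin222°) = (-2.2294, -2.0074)
θ=222°: |BD| = 13.3809
θ=222°: circle(B,8.00) ∩ circle(D,10.00): a=5.3452, h=5.9522
θ=222°:   candidates: C₊=(2.1624,4.6793) cross=79.645; C₋=(3.9482,-7.0903) cross=-79.645
θ=222°:   branch + wants cross > 0 → take C=(2.1624,4.6793) (cross=79.645)
θ=222°: ex = (C−B)/|BC| = (0.5490,0.8358); ey = (-0.8358,0.5490)
θ=222°: P = B + -1.34·ex + -2.24·ey = (-1.0928,-4.3571)
θ=239°: B = A + 3.00·(cos239°, sin239°) = (-1.5451, -2.5715)
θ=239°: |BD| = 12.8060
θ=239°: circle(B,8.00) ∩ circle(D,10.00): a=4.9974, h=6.2471
θ=239°:   candidates: C₊=(2.0960,4.5518) cross=80.000; C₋=(4.6049,-7.6878) cross=-80.000
θ=239°:   branch + wants cross > 0 → take C=(2.0960,4.5518) (cross=80.000)
θ=239°: ex = (C−B)/|BC| = (0.4551,0.8904); ey = (-0.8904,0.4551)
θ=239°: P = B + -1.34·ex + -2.24·ey = (-0.1605,-4.7842)
θ=333°: B = A + 3.00·(cos333°, sin333°) = (2.6730, -1.3620)
θ=333°: |BD| = 8.4376
θ=333°: circle(B,8.00) ∩ circle(D,10.00): a=2.0855, h=7.7234
θ=333°:   candidates: C₊=(3.4845,6.5968) cross=65.167; C₋=(5.9779,-8.6474) cross=-65.167
θ=333°:   branch + wants cross > 0 → take C=(3.4845,6.5968) (cross=65.167)
θ=333°: ex = (C−B)/|BC| = (0.1014,0.9948); ey = (-0.9948,0.1014)
θ=333°: P = B + -1.34·ex + -2.24·ey = (4.7655,-2.9223)

θ=33°: 3.90 -0.58
θ=222°: -1.09 -4.36
θ=239°: -0.16 -4.78
θ=333°: 4.77 -2.92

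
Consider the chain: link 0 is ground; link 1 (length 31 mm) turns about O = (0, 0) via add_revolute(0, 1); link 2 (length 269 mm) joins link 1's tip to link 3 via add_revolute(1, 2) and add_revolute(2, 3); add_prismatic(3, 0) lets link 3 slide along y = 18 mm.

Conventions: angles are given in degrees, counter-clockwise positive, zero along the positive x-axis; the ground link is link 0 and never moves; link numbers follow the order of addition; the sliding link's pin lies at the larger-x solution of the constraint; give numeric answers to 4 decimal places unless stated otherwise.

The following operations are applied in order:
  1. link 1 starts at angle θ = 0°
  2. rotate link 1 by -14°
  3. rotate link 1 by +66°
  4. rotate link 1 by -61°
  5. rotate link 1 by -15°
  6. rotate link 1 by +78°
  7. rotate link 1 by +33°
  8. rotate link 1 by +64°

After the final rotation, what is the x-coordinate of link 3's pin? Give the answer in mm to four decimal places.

geometry: r = 31 mm, L = 269 mm, e = 18 mm; θ starts at 0°
rotate link 1 by -14°: θ ← 0° -14° = -14°
rotate link 1 by +66°: θ ← -14° +66° = 52°
rotate link 1 by -61°: θ ← 52° -61° = -9°
rotate link 1 by -15°: θ ← -9° -15° = -24°
rotate link 1 by +78°: θ ← -24° +78° = 54°
rotate link 1 by +33°: θ ← 54° +33° = 87°
rotate link 1 by +64°: θ ← 87° +64° = 151°
crank pin P = (r cos θ, r sin θ) = (-27.113211, 15.029098)
h = r sin θ − e = 15.029098 − 18 = -2.970902
x = r cos θ + √(L² − h²) = -27.113211 + 268.983594 = 241.870383

241.8704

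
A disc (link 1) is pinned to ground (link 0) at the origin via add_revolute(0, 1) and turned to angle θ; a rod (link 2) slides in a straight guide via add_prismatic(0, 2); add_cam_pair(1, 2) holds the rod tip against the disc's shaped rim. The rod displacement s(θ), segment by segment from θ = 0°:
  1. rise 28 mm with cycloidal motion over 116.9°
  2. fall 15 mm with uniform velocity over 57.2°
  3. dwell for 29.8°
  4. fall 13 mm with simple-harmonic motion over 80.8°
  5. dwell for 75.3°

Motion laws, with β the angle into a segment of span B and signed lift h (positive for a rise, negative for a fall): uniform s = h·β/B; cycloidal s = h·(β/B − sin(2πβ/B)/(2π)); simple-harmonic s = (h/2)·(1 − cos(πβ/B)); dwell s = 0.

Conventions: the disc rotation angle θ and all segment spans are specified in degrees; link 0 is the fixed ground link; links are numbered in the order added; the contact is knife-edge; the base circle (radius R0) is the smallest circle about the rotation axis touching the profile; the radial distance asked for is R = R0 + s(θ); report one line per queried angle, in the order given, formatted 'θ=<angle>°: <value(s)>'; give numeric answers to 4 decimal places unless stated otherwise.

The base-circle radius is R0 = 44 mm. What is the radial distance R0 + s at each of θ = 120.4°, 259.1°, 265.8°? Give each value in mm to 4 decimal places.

segment 1 (0° to 116.9°, cycloidal, h = 28) is passed completely: s = 0.0000 + (28) = 28.0000
θ = 120.4° falls in segment 2 (116.9° to 174.1°, uniform, h = -15): β = 120.4 − 116.9 = 3.5°, B = 57.2°; Δs = -15·3.5/57.2 = -0.9178; s = 28.0000 − 0.9178 = 27.0822
segment 2 (116.9° to 174.1°, uniform, h = -15) is passed completely: s = 28.0000 + (-15) = 13.0000
segment 3 (174.1° to 203.9°, dwell): s unchanged at 13.0000
θ = 259.1° falls in segment 4 (203.9° to 284.7°, simple-harmonic, h = -13): β = 259.1 − 203.9 = 55.2°, B = 80.8°; Δs = -13/2·(1 − cos(π·0.6832)) = -10.0373; s = 13.0000 − 10.0373 = 2.9627
θ = 265.8° falls in segment 4 (203.9° to 284.7°, simple-harmonic, h = -13): β = 265.8 − 203.9 = 61.9°, B = 80.8°; Δs = -13/2·(1 − cos(π·0.7661)) = -11.3225; s = 13.0000 − 11.3225 = 1.6775
θ=120.4°: R = R0 + s = 44 + 27.0822 = 71.0822
θ=259.1°: R = R0 + s = 44 + 2.9627 = 46.9627
θ=265.8°: R = R0 + s = 44 + 1.6775 = 45.6775

θ=120.4°: 71.0822
θ=259.1°: 46.9627
θ=265.8°: 45.6775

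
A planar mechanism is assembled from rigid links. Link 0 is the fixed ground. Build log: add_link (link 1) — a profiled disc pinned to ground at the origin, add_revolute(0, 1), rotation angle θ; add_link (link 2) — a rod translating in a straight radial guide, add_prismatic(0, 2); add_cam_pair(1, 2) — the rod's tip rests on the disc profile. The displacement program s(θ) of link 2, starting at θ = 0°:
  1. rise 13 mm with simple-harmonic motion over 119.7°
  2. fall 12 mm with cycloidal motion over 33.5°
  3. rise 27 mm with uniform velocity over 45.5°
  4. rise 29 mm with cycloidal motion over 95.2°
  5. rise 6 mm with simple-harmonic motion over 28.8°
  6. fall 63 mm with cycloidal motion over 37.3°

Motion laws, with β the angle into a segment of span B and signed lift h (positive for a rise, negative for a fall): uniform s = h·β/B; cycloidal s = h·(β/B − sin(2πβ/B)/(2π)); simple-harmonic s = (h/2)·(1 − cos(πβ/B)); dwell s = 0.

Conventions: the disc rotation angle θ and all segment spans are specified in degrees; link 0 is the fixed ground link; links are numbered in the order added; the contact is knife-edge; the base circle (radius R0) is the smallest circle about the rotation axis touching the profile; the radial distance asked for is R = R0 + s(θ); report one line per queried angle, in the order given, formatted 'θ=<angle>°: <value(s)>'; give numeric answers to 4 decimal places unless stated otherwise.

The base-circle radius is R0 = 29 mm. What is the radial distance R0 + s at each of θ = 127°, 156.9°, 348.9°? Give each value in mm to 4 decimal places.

seg 1 [0°–119.7°] simple-harmonic, h=13: full span → s += 13 → s = 13.0000
seg 2 [119.7°–153.2°] cycloidal, h=-12: θ=127° here. β=7.3, B=33.5. -12·(0.2179 − sin(2π·0.2179)/(2π)) = -0.7438 → s = 12.2562
seg 2 [119.7°–153.2°] cycloidal, h=-12: full span → s += -12 → s = 1.0000
seg 3 [153.2°–198.7°] uniform, h=27: θ=156.9° here. β=3.7, B=45.5. 27·3.7/45.5 = 2.1956 → s = 3.1956
seg 3 [153.2°–198.7°] uniform, h=27: full span → s += 27 → s = 28.0000
seg 4 [198.7°–293.9°] cycloidal, h=29: full span → s += 29 → s = 57.0000
seg 5 [293.9°–322.7°] simple-harmonic, h=6: full span → s += 6 → s = 63.0000
seg 6 [322.7°–360°] cycloidal, h=-63: θ=348.9° here. β=26.2, B=37.3. -63·(0.7024 − sin(2π·0.7024)/(2π)) = -53.8339 → s = 9.1661
θ=127°: R = R0 + s = 29 + 12.2562 = 41.2562
θ=156.9°: R = R0 + s = 29 + 3.1956 = 32.1956
θ=348.9°: R = R0 + s = 29 + 9.1661 = 38.1661

θ=127°: 41.2562
θ=156.9°: 32.1956
θ=348.9°: 38.1661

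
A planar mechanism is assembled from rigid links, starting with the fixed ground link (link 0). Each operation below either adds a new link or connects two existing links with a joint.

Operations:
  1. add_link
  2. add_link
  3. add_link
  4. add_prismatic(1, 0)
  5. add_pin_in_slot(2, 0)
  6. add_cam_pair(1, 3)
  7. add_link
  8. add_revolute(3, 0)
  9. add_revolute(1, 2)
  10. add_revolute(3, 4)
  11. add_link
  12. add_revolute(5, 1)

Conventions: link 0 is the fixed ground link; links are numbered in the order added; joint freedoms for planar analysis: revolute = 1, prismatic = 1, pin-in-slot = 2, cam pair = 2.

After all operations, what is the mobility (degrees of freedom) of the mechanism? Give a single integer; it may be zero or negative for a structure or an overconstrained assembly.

link 0 = ground. State L|J1|J2 = 1|0|0
+link1  2|0|0
+link2  3|0|0
+link3  4|0|0
P(1,0) f=1→J1  4|1|0
PS(2,0) f=2→J2  4|1|1
C(1,3) f=2→J2  4|1|2
+link4  5|1|2
R(3,0) f=1→J1  5|2|2
R(1,2) f=1→J1  5|3|2
R(3,4) f=1→J1  5|4|2
+link5  6|4|2
R(5,1) f=1→J1  6|5|2
M = 3(6−1)−2·5−2 = 15−10−2 = 3

M = 3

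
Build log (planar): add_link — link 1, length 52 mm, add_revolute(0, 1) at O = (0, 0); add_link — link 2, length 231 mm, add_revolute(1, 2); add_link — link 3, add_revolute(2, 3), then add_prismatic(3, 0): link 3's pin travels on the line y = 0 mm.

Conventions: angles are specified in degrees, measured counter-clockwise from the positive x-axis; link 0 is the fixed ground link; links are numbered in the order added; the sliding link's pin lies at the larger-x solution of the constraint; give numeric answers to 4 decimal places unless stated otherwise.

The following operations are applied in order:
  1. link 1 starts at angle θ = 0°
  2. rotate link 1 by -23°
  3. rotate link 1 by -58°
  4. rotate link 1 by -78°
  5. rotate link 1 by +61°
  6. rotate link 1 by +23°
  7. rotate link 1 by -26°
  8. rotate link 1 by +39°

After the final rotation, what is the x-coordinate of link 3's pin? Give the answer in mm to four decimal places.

geometry: r = 52 mm, L = 231 mm, e = 0 mm; θ starts at 0°
rotate link 1 by -23°: θ ← 0° -23° = -23°
rotate link 1 by -58°: θ ← -23° -58° = -81°
rotate link 1 by -78°: θ ← -81° -78° = -159°
rotate link 1 by +61°: θ ← -159° +61° = -98°
rotate link 1 by +23°: θ ← -98° +23° = -75°
rotate link 1 by -26°: θ ← -75° -26° = -101°
rotate link 1 by +39°: θ ← -101° +39° = -62°
crank pin P = (r cos θ, r sin θ) = (24.412521, -45.913275)
h = r sin θ − e = -45.913275 − 0 = -45.913275
x = r cos θ + √(L² − h²) = 24.412521 + 226.391191 = 250.803712

250.8037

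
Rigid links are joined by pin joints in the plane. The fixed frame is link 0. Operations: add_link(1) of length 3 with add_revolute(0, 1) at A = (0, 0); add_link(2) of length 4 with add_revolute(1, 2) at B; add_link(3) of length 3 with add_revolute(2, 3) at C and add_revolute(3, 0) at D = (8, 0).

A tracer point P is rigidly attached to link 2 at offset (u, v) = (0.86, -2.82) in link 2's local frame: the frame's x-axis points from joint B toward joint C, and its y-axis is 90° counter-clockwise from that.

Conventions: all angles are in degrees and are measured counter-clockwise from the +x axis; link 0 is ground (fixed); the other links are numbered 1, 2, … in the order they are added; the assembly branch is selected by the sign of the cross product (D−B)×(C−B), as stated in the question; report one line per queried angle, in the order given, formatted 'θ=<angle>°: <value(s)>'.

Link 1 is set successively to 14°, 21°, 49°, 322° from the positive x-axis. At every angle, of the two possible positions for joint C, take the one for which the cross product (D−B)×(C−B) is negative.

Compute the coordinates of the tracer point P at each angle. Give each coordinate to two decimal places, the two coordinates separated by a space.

A=(0,0), D=(8.00,0)
θ=14°: B = A + 3.00·(cos14°, sin14°) = (2.9109, 0.7258)
θ=14°: |BD| = 5.1406
θ=14°: circle(B,4.00) ∩ circle(D,3.00): a=3.2512, h=2.3302
θ=14°:   candidates: C₊=(6.4585,2.5737) cross=11.979; C₋=(5.8005,-2.0401) cross=-11.979
θ=14°:   branch - wants cross < 0 → take C=(5.8005,-2.0401) (cross=-11.979)
θ=14°: ex = (C−B)/|BC| = (0.7224,-0.6915); ey = (0.6915,0.7224)
θ=14°: P = B + 0.86·ex + -2.82·ey = (1.5822,-1.9061)
θ=21°: B = A + 3.00·(cos21°, sin21°) = (2.8007, 1.0751)
θ=21°: |BD| = 5.3093
θ=21°: circle(B,4.00) ∩ circle(D,3.00): a=3.3139, h=2.2402
θ=21°:   candidates: C₊=(6.4996,2.5978) cross=11.894; C₋=(5.5923,-1.7897) cross=-11.894
θ=21°:   branch - wants cross < 0 → take C=(5.5923,-1.7897) (cross=-11.894)
θ=21°: ex = (C−B)/|BC| = (0.6979,-0.7162); ey = (0.7162,0.6979)
θ=21°: P = B + 0.86·ex + -2.82·ey = (1.3812,-1.5089)
θ=49°: B = A + 3.00·(cos49°, sin49°) = (1.9682, 2.2641)
θ=49°: |BD| = 6.4428
θ=49°: circle(B,4.00) ∩ circle(D,3.00): a=3.7646, h=1.3519
θ=49°:   candidates: C₊=(5.9678,2.2068) cross=8.710; C₋=(5.0176,-0.3245) cross=-8.710
θ=49°:   branch - wants cross < 0 → take C=(5.0176,-0.3245) (cross=-8.710)
θ=49°: ex = (C−B)/|BC| = (0.7624,-0.6472); ey = (0.6472,0.7624)
θ=49°: P = B + 0.86·ex + -2.82·ey = (0.7988,-0.4423)
θ=322°: B = A + 3.00·(cos322°, sin322°) = (2.3640, -1.8470)
θ=322°: |BD| = 5.9309
θ=322°: circle(B,4.00) ∩ circle(D,3.00): a=3.5556, h=1.8325
θ=322°:   candidates: C₊=(5.1721,1.0016) cross=10.868; C₋=(6.3135,-2.4810) cross=-10.868
θ=322°:   branch - wants cross < 0 → take C=(6.3135,-2.4810) (cross=-10.868)
θ=322°: ex = (C−B)/|BC| = (0.9874,-0.1585); ey = (0.1585,0.9874)
θ=322°: P = B + 0.86·ex + -2.82·ey = (2.7661,-4.7677)

θ=14°: 1.58 -1.91
θ=21°: 1.38 -1.51
θ=49°: 0.80 -0.44
θ=322°: 2.77 -4.77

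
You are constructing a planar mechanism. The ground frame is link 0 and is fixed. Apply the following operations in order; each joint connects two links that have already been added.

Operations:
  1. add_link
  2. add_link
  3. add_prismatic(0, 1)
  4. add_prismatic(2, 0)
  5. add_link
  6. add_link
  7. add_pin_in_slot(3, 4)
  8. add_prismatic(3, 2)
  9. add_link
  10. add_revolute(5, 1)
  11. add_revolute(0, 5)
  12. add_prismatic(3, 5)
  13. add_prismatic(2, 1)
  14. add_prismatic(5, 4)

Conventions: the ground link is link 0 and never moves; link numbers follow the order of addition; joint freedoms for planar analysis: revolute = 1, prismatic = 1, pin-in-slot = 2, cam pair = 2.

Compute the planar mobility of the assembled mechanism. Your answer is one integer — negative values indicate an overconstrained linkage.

L=1 J1=0 J2=0
add link → L=2 J1=0 J2=0
add link → L=3 J1=0 J2=0
P@0,1 dof=1 J1 → L=3 J1=1 J2=0
P@2,0 dof=1 J1 → L=3 J1=2 J2=0
add link → L=4 J1=2 J2=0
add link → L=5 J1=2 J2=0
PS@3,4 dof=2 J2 → L=5 J1=2 J2=1
P@3,2 dof=1 J1 → L=5 J1=3 J2=1
add link → L=6 J1=3 J2=1
R@5,1 dof=1 J1 → L=6 J1=4 J2=1
R@0,5 dof=1 J1 → L=6 J1=5 J2=1
P@3,5 dof=1 J1 → L=6 J1=6 J2=1
P@2,1 dof=1 J1 → L=6 J1=7 J2=1
P@5,4 dof=1 J1 → L=6 J1=8 J2=1
M=3(L−1)−2J1−J2=3·5−2·8−1=-2

M = -2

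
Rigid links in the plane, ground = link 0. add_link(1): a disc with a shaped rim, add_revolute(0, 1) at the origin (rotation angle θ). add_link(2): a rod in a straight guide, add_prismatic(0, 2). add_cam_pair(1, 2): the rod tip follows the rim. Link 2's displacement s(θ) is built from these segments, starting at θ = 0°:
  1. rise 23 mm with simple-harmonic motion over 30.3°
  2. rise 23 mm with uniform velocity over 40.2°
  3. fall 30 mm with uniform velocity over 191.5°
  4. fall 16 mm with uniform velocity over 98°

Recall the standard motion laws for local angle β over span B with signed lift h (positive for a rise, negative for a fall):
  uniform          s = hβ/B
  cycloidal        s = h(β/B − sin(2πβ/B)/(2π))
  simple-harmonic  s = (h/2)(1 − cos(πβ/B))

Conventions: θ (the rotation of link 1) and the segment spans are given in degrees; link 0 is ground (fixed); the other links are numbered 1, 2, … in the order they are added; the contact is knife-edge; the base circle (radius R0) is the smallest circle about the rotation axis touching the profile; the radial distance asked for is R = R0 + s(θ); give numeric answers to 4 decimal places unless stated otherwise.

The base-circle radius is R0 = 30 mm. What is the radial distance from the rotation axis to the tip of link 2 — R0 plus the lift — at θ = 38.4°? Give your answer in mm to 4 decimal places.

segment 1 (0° to 30.3°, simple-harmonic, h = 23) is passed completely: s = 0.0000 + (23) = 23.0000
θ = 38.4° falls in segment 2 (30.3° to 70.5°, uniform, h = 23): β = 38.4 − 30.3 = 8.1°, B = 40.2°; Δs = 23·8.1/40.2 = 4.6343; s = 23.0000 + 4.6343 = 27.6343
R = R0 + s = 30 + 27.6343 = 57.6343

57.6343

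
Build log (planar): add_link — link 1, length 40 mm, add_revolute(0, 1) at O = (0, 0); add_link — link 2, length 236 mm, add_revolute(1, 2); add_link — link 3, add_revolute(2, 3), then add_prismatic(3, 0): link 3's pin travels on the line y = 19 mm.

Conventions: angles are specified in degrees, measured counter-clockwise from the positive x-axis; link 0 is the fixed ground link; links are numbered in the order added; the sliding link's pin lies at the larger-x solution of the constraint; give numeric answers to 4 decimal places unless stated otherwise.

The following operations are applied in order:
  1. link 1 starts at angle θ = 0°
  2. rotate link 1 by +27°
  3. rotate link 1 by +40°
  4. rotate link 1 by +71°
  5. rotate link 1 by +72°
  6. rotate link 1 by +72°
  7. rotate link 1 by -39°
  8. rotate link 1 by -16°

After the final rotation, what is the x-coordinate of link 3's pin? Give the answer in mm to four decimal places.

geometry: r = 40 mm, L = 236 mm, e = 19 mm; θ starts at 0°
rotate link 1 by +27°: θ ← 0° +27° = 27°
rotate link 1 by +40°: θ ← 27° +40° = 67°
rotate link 1 by +71°: θ ← 67° +71° = 138°
rotate link 1 by +72°: θ ← 138° +72° = 210°
rotate link 1 by +72°: θ ← 210° +72° = 282°
rotate link 1 by -39°: θ ← 282° -39° = 243°
rotate link 1 by -16°: θ ← 243° -16° = 227°
crank pin P = (r cos θ, r sin θ) = (-27.279934, -29.254148)
h = r sin θ − e = -29.254148 − 19 = -48.254148
x = r cos θ + √(L² − h²) = -27.279934 + 231.014149 = 203.734215

203.7342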